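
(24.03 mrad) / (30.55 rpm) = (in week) 1.242e-08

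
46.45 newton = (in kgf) 4.737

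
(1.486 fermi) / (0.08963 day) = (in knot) 3.73e-19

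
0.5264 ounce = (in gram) 14.92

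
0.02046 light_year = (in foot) 6.351e+14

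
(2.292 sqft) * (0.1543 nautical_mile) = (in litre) 6.085e+04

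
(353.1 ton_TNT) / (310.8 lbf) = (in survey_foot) 3.506e+09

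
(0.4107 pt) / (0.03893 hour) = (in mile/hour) 2.313e-06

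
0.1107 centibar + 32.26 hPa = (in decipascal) 3.337e+04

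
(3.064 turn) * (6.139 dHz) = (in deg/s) 677.2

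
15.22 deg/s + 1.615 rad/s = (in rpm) 17.96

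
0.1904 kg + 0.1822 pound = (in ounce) 9.631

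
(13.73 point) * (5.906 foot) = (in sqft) 0.09385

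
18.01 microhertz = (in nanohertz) 1.801e+04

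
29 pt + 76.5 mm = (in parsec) 2.811e-18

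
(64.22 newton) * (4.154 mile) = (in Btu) 406.9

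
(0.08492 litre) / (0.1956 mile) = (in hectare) 2.698e-11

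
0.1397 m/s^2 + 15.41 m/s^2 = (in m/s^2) 15.55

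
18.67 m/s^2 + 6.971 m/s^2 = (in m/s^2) 25.64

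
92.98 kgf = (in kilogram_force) 92.98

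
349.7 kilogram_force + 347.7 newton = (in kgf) 385.2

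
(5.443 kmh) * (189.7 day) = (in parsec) 8.031e-10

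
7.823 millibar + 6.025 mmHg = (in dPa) 1.586e+04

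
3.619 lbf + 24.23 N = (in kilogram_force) 4.112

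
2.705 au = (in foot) 1.328e+12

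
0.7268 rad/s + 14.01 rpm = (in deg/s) 125.7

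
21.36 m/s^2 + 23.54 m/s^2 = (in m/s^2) 44.9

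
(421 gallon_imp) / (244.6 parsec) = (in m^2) 2.536e-19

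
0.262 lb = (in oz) 4.192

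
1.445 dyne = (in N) 1.445e-05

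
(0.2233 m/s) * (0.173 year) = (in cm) 1.218e+08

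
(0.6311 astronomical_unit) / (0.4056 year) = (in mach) 21.68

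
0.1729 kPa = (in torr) 1.297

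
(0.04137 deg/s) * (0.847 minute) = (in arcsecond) 7569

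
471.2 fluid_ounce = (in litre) 13.94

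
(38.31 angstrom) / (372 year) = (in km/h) 1.176e-18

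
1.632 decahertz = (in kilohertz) 0.01632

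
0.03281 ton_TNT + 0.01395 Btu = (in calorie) 3.281e+07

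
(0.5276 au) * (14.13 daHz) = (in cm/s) 1.115e+15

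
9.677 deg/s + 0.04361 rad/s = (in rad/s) 0.2125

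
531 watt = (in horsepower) 0.7121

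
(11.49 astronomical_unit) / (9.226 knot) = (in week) 5.988e+05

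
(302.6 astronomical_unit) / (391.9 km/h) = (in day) 4.813e+06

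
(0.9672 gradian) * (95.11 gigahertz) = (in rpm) 1.38e+10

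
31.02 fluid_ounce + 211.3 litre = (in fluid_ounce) 7176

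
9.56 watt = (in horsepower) 0.01282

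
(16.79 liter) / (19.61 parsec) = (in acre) 6.857e-24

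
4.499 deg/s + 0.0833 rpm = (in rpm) 0.8331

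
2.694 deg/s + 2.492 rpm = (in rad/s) 0.308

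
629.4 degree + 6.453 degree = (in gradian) 706.5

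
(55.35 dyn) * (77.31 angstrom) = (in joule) 4.279e-12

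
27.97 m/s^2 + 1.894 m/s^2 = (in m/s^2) 29.86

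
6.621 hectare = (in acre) 16.36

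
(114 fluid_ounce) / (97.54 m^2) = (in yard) 3.78e-05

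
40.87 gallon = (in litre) 154.7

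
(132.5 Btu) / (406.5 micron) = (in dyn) 3.439e+13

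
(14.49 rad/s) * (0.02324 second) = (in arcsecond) 6.946e+04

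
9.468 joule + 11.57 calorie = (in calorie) 13.83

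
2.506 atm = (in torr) 1905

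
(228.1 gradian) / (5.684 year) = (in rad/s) 1.999e-08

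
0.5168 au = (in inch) 3.044e+12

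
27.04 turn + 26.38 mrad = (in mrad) 1.699e+05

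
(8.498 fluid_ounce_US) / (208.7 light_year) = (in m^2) 1.273e-22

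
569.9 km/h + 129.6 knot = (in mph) 503.3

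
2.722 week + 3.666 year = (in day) 1357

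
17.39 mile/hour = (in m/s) 7.774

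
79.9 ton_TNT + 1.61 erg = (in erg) 3.343e+18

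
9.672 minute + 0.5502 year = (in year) 0.5502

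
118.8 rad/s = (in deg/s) 6807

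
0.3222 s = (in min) 0.00537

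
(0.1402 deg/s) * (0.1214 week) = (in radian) 179.7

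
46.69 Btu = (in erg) 4.926e+11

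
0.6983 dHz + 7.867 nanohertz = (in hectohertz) 0.0006983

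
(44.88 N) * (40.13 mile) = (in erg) 2.898e+13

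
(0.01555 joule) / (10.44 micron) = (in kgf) 151.9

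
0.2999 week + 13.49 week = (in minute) 1.39e+05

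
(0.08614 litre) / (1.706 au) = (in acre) 8.34e-20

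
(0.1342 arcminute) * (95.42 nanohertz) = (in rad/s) 3.725e-12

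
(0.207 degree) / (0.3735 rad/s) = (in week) 1.599e-08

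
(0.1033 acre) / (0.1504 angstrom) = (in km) 2.78e+10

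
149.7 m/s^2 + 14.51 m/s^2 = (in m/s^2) 164.2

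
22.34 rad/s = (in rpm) 213.3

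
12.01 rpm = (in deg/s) 72.06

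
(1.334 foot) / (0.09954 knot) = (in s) 7.94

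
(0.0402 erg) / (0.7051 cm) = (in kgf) 5.814e-08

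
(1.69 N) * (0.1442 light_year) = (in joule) 2.306e+15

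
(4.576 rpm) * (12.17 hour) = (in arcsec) 4.33e+09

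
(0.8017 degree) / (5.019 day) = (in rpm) 3.081e-07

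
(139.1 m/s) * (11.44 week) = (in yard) 1.053e+09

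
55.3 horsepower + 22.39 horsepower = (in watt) 5.793e+04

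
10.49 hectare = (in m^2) 1.049e+05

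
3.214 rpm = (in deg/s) 19.28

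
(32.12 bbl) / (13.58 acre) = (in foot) 0.0003049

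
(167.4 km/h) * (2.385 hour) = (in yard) 4.366e+05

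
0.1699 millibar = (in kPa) 0.01699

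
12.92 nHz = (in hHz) 1.292e-10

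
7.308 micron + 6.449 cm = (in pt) 182.8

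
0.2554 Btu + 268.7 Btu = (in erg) 2.838e+12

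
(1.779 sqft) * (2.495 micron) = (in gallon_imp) 9.071e-05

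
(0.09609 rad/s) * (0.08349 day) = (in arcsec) 1.43e+08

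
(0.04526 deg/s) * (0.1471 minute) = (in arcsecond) 1438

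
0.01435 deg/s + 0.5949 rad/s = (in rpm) 5.683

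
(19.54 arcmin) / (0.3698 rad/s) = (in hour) 4.27e-06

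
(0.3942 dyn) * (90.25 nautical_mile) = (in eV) 4.112e+18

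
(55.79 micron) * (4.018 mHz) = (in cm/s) 2.242e-05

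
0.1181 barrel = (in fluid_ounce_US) 634.9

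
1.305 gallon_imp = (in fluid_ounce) 200.6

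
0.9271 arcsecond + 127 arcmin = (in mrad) 36.95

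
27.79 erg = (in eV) 1.735e+13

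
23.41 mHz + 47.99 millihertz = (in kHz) 7.14e-05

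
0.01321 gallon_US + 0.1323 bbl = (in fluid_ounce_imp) 742.1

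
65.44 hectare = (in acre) 161.7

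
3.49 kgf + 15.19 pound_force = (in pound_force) 22.88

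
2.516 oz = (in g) 71.33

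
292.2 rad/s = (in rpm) 2790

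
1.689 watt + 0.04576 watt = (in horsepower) 0.002326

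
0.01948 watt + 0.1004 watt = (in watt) 0.1199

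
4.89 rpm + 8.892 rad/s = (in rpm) 89.8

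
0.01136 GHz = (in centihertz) 1.136e+09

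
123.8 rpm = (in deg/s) 742.8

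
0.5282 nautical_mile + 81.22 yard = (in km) 1.052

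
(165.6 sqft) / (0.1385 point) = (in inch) 1.24e+07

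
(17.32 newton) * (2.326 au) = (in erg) 6.027e+19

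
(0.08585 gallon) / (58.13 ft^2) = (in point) 0.1706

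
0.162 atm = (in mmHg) 123.1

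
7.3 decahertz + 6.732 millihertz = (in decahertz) 7.301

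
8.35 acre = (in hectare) 3.379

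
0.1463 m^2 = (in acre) 3.615e-05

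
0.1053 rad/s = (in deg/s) 6.033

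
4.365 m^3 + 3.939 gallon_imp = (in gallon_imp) 964.1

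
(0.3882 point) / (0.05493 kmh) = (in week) 1.484e-08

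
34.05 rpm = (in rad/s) 3.566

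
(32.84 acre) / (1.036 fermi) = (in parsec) 4157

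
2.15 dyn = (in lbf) 4.833e-06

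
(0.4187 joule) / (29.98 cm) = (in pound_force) 0.314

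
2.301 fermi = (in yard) 2.516e-15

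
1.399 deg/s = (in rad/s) 0.02442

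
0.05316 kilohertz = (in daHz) 5.316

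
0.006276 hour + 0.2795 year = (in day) 102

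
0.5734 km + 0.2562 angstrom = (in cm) 5.734e+04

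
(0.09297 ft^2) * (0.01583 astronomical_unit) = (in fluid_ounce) 6.916e+11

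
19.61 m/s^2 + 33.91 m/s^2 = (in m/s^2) 53.52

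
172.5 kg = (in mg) 1.725e+08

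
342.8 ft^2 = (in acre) 0.00787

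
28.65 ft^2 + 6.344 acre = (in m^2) 2.568e+04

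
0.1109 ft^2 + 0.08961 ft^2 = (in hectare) 1.863e-06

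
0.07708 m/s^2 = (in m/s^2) 0.07708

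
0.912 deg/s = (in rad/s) 0.01592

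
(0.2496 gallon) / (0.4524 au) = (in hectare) 1.396e-18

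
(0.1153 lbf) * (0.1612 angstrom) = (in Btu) 7.836e-15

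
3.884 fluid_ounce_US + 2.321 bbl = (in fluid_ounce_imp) 1.299e+04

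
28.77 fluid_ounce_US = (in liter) 0.8508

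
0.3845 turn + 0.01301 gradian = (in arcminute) 8306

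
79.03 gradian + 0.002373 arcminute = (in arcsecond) 2.561e+05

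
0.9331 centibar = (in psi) 0.1353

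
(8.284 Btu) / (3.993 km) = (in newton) 2.189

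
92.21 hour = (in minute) 5533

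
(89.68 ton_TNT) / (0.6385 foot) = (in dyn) 1.928e+17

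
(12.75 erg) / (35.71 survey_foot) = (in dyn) 0.01171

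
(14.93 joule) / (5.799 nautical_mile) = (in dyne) 139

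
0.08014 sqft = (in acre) 1.84e-06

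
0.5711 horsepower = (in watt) 425.9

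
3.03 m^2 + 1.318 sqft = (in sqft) 33.93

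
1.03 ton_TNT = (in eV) 2.69e+28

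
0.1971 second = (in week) 3.259e-07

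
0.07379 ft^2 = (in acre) 1.694e-06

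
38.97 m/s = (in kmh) 140.3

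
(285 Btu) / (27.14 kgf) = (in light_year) 1.194e-13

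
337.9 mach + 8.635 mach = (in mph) 2.639e+05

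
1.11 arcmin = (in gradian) 0.02056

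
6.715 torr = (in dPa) 8953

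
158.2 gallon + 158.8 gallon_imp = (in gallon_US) 348.9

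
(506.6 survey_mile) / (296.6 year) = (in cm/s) 0.008716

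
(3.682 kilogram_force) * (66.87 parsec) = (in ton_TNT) 1.781e+10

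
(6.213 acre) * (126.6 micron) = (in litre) 3183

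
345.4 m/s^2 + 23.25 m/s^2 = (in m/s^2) 368.6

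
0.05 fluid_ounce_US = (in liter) 0.001479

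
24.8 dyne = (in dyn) 24.8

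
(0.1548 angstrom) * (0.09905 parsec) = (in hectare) 4.731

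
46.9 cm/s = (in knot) 0.9117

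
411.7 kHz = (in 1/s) 4.117e+05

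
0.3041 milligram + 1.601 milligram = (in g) 0.001905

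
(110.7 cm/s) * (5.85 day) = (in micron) 5.595e+11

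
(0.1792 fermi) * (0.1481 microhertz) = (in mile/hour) 5.937e-23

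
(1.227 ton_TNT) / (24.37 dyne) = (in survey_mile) 1.309e+10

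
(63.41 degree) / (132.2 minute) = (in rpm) 0.001332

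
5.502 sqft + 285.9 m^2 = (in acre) 0.07077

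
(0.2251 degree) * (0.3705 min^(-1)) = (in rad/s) 2.426e-05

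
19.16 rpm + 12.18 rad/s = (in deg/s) 812.8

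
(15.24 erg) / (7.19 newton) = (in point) 0.0006008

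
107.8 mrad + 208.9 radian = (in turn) 33.26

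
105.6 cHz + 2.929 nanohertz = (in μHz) 1.056e+06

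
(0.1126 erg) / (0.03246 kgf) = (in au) 2.365e-19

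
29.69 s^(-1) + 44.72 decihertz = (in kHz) 0.03416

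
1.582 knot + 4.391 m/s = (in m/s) 5.205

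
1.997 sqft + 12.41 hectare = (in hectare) 12.41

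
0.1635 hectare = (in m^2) 1635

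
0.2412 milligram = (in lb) 5.318e-07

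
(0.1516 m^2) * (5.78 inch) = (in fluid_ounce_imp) 783.3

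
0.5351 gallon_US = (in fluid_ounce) 68.49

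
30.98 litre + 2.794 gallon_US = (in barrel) 0.2614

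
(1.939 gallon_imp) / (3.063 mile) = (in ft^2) 1.925e-05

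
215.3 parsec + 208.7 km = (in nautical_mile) 3.587e+15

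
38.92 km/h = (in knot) 21.02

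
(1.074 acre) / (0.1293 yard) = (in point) 1.042e+08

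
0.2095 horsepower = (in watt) 156.2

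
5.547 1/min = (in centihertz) 9.245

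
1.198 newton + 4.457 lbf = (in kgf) 2.144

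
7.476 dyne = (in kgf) 7.623e-06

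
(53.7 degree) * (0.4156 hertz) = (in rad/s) 0.3895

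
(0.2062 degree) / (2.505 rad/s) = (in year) 4.556e-11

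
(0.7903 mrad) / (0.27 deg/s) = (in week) 2.773e-07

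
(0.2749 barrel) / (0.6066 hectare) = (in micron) 7.205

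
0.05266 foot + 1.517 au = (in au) 1.517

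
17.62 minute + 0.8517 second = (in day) 0.01225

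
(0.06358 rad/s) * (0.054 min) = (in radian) 0.206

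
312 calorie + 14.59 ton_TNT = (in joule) 6.104e+10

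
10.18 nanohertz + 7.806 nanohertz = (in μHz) 0.01799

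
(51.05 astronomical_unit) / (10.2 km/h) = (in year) 8.547e+04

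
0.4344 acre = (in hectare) 0.1758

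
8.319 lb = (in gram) 3773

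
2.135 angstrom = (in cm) 2.135e-08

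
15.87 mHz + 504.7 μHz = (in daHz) 0.001637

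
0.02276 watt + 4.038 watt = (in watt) 4.061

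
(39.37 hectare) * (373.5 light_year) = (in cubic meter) 1.391e+24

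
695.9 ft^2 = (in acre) 0.01598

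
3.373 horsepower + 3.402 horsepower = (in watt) 5052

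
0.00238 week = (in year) 4.564e-05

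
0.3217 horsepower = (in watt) 239.9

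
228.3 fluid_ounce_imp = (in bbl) 0.0408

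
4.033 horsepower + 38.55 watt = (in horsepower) 4.085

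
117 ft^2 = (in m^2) 10.87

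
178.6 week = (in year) 3.425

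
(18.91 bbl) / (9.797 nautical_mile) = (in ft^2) 0.001784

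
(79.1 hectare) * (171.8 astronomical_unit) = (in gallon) 5.37e+21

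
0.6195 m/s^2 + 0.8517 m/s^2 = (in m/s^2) 1.471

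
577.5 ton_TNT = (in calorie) 5.775e+11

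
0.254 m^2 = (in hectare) 2.54e-05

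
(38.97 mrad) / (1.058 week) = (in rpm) 5.816e-07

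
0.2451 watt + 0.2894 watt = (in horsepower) 0.0007168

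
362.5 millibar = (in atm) 0.3578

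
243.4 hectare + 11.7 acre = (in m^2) 2.481e+06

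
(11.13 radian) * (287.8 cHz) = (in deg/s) 1835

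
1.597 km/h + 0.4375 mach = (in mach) 0.4388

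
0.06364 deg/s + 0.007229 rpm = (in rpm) 0.01784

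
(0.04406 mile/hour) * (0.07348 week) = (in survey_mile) 0.5439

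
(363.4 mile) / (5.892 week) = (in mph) 0.3671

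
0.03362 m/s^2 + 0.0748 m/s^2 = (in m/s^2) 0.1084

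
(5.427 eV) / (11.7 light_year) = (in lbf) 1.766e-36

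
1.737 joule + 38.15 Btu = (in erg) 4.025e+11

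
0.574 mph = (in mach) 0.0007536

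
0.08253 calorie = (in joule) 0.3453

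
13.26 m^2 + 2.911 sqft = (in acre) 0.003343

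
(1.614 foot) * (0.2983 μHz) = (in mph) 3.283e-07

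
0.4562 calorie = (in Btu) 0.001809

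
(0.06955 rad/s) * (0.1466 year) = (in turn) 5.117e+04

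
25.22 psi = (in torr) 1304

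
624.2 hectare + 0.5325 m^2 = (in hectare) 624.2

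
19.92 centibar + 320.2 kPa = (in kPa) 340.1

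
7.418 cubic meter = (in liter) 7418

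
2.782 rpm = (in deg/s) 16.69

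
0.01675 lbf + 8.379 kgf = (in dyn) 8.224e+06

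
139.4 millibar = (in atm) 0.1376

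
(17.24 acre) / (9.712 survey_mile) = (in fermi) 4.464e+15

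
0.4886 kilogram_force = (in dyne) 4.792e+05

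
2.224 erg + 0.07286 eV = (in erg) 2.224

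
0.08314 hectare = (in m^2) 831.4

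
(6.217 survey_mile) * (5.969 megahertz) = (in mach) 1.754e+08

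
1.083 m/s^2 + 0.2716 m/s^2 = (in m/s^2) 1.355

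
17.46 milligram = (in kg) 1.746e-05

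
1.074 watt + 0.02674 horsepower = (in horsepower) 0.02818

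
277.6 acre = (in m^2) 1.123e+06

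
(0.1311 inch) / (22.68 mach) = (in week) 7.13e-13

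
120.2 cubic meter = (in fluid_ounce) 4.064e+06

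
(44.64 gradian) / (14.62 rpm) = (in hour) 0.0001272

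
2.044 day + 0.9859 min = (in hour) 49.07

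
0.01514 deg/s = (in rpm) 0.002523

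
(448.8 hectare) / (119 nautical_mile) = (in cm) 2036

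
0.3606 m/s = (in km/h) 1.298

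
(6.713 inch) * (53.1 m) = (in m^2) 9.054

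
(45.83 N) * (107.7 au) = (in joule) 7.384e+14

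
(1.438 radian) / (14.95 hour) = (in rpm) 0.0002551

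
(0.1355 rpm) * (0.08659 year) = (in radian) 3.875e+04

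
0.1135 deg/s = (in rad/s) 0.001981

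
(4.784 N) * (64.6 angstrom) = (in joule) 3.09e-08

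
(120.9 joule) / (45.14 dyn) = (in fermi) 2.678e+20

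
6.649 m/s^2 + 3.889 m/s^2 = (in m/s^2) 10.54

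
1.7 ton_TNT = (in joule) 7.113e+09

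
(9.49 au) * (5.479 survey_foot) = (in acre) 5.859e+08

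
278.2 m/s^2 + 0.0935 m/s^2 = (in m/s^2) 278.3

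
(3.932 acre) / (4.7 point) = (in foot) 3.149e+07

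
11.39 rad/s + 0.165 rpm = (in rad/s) 11.41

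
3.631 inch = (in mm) 92.23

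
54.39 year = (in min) 2.859e+07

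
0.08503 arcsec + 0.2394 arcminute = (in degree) 0.004014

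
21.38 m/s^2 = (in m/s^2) 21.38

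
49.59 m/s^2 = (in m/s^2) 49.59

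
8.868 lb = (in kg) 4.022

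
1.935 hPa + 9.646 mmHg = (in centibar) 1.48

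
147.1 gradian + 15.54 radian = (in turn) 2.841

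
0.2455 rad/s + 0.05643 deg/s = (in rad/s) 0.2465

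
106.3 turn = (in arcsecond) 1.378e+08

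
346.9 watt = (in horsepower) 0.4652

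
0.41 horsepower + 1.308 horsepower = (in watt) 1281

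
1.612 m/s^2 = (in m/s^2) 1.612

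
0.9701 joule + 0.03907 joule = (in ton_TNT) 2.412e-10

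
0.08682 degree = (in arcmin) 5.209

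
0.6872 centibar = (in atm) 0.006782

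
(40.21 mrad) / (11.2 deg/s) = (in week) 3.401e-07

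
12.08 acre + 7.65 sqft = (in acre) 12.08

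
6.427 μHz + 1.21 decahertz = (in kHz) 0.0121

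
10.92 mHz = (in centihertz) 1.092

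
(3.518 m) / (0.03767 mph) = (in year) 6.624e-06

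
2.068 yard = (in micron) 1.891e+06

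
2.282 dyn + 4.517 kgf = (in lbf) 9.958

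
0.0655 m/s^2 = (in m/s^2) 0.0655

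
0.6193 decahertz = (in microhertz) 6.193e+06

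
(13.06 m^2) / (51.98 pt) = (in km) 0.7122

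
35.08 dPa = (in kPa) 0.003508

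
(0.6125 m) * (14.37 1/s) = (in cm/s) 880.2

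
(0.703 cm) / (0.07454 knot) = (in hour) 5.092e-05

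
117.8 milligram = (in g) 0.1178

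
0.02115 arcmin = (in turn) 9.792e-07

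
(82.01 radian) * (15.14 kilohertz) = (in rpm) 1.186e+07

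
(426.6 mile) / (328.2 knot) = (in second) 4066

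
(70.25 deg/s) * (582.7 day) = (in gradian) 3.93e+09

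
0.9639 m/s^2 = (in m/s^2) 0.9639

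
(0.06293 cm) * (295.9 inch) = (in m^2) 0.00473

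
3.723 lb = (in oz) 59.57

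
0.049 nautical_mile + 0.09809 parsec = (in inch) 1.192e+17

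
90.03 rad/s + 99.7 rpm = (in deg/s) 5757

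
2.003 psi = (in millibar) 138.1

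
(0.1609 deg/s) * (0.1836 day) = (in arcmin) 1.531e+05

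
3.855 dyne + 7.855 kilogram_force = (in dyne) 7.703e+06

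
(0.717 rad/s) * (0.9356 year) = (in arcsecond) 4.364e+12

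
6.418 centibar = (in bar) 0.06418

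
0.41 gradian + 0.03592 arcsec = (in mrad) 6.44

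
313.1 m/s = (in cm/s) 3.131e+04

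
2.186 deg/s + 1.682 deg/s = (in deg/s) 3.868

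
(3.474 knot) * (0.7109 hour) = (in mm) 4.574e+06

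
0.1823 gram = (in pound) 0.0004019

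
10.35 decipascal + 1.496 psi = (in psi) 1.496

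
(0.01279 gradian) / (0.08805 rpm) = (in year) 6.909e-10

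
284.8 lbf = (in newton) 1267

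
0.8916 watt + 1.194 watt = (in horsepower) 0.002797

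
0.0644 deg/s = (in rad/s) 0.001124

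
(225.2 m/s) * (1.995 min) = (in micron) 2.696e+10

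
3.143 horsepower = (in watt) 2344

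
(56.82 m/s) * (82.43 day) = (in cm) 4.047e+10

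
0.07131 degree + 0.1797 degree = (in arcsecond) 903.6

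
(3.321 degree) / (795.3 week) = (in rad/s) 1.205e-10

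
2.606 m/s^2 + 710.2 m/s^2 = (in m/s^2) 712.8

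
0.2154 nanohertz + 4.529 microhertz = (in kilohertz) 4.529e-09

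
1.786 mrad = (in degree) 0.1023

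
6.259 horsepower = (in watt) 4667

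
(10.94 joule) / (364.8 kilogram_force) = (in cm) 0.3058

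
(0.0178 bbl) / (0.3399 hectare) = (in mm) 0.0008326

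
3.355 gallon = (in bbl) 0.07988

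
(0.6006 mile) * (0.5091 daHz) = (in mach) 14.45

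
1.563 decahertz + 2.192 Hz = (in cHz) 1782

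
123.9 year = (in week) 6460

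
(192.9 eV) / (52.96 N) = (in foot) 1.915e-18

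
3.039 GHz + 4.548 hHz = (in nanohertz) 3.039e+18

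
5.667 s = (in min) 0.09445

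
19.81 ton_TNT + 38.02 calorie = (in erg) 8.289e+17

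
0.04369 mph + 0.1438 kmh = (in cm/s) 5.948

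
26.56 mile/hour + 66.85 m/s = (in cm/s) 7872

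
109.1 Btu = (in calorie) 2.751e+04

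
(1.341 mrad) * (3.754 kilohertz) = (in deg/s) 288.4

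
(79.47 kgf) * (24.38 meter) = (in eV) 1.186e+23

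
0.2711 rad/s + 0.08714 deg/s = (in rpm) 2.603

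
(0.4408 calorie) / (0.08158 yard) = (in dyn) 2.472e+06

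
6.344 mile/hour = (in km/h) 10.21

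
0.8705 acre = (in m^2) 3523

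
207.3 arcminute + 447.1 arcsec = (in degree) 3.579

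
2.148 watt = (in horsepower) 0.002881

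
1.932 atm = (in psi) 28.39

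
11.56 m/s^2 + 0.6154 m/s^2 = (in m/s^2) 12.18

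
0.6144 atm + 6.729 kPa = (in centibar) 68.98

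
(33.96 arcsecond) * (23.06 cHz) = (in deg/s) 0.002175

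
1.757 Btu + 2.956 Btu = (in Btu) 4.713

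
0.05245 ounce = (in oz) 0.05245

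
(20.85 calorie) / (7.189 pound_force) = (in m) 2.728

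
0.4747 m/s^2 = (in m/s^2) 0.4747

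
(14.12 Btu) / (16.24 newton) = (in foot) 3010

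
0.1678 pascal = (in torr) 0.001259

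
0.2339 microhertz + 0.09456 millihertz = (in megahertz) 9.479e-11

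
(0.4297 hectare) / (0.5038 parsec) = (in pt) 7.835e-10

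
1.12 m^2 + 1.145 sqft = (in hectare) 0.0001226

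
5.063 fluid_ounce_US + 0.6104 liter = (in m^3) 0.0007601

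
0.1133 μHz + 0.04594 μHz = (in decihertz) 1.592e-06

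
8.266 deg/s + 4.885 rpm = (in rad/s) 0.6558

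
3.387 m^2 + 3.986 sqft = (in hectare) 0.0003757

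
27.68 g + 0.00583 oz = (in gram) 27.85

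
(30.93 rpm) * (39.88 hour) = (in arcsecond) 9.592e+10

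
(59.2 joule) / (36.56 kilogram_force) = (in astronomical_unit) 1.104e-12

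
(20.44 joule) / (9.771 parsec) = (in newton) 6.779e-17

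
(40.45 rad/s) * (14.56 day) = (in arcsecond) 1.05e+13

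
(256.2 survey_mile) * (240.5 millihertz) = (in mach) 291.2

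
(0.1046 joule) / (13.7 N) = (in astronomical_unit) 5.104e-14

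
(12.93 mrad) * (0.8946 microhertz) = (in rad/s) 1.157e-08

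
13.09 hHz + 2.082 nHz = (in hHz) 13.09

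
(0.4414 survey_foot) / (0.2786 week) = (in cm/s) 7.985e-05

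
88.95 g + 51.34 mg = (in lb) 0.1962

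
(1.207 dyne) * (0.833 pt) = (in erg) 0.03547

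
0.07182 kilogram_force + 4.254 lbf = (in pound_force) 4.412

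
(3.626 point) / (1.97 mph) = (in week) 2.402e-09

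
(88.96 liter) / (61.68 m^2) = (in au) 9.641e-15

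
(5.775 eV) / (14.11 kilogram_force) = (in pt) 1.895e-17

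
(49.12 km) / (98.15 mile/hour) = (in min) 18.66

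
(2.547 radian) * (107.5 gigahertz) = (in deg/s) 1.569e+13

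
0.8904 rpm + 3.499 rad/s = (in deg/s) 205.8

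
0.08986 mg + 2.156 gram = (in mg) 2156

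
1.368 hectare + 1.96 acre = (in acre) 5.34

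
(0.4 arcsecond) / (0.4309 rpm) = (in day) 4.974e-10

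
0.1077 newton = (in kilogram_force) 0.01098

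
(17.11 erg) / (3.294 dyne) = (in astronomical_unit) 3.472e-13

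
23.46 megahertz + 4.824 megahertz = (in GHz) 0.02828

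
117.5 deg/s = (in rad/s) 2.051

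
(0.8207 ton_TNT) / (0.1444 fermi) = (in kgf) 2.425e+24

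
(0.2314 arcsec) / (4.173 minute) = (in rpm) 4.279e-08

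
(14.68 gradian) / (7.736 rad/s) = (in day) 3.45e-07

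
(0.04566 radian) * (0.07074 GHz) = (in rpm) 3.084e+07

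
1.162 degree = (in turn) 0.003228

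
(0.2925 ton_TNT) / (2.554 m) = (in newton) 4.792e+08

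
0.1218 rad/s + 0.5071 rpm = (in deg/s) 10.02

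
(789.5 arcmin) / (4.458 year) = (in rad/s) 1.634e-09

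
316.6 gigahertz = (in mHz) 3.166e+14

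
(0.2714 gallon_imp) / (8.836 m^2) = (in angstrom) 1.396e+06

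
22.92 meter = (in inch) 902.4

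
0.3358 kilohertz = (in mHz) 3.358e+05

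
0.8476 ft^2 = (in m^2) 0.07874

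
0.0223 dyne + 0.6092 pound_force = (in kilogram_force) 0.2763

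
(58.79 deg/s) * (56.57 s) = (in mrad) 5.805e+04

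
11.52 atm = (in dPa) 1.167e+07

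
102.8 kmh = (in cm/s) 2856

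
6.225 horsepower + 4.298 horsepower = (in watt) 7847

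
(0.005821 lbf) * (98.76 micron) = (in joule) 2.557e-06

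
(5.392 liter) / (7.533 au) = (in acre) 1.182e-18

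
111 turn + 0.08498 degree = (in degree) 3.996e+04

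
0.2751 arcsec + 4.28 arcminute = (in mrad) 1.246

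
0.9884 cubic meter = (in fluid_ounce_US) 3.342e+04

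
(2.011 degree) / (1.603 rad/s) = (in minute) 0.0003649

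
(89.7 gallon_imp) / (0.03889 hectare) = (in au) 7.009e-15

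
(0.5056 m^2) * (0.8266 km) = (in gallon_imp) 9.193e+04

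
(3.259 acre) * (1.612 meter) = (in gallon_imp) 4.677e+06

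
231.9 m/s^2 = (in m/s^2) 231.9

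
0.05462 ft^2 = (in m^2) 0.005074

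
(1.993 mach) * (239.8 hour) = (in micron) 5.858e+14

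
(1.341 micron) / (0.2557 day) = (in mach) 1.783e-13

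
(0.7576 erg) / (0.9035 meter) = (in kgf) 8.55e-09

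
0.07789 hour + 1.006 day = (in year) 0.002765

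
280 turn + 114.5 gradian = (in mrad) 1.761e+06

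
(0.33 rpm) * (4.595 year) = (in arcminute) 1.722e+10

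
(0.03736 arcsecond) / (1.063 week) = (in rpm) 2.69e-12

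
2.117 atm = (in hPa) 2145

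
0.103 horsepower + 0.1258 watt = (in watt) 76.93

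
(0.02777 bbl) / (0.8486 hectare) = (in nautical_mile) 2.809e-10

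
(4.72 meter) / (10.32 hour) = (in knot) 0.000247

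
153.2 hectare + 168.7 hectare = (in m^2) 3.219e+06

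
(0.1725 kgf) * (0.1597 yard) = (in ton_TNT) 5.904e-11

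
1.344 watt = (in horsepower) 0.001802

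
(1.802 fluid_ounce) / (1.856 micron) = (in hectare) 0.002871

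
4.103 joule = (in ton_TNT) 9.806e-10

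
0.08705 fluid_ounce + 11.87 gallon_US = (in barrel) 0.2826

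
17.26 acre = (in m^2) 6.985e+04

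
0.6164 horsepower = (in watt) 459.6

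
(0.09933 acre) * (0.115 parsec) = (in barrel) 8.972e+18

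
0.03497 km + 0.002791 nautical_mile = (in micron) 4.014e+07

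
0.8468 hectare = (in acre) 2.092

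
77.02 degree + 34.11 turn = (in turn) 34.32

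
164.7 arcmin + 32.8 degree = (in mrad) 620.4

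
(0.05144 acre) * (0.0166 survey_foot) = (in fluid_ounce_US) 3.562e+04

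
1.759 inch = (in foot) 0.1466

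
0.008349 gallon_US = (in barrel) 0.0001988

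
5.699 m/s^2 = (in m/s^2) 5.699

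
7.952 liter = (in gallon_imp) 1.749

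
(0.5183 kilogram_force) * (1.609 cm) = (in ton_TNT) 1.955e-11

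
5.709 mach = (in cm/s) 1.944e+05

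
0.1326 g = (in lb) 0.0002923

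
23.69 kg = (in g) 2.369e+04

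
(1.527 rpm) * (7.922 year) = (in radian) 3.995e+07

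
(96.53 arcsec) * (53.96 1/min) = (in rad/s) 0.0004209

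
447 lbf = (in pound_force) 447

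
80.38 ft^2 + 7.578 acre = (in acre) 7.58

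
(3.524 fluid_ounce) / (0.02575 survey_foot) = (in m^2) 0.01328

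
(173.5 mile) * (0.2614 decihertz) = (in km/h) 2.628e+04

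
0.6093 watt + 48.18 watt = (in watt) 48.79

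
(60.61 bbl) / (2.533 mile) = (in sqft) 0.02544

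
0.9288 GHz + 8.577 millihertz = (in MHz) 928.8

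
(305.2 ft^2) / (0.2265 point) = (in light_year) 3.751e-11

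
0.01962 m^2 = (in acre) 4.848e-06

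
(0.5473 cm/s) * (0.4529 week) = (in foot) 4918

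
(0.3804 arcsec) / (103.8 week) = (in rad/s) 2.938e-14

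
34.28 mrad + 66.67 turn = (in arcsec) 8.641e+07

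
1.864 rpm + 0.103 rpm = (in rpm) 1.967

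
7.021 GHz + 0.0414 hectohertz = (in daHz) 7.021e+08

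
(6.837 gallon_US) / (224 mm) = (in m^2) 0.1155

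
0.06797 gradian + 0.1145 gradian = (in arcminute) 9.853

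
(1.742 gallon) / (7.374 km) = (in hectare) 8.942e-11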